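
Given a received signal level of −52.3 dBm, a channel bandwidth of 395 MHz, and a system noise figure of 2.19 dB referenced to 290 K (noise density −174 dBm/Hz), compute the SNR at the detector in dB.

Noise floor: N = −174 + 10 log₁₀(B) + NF
10 log₁₀(3.95×10⁸) = 85.97 dB
N = −174 + 85.97 + 2.19 = −85.84 dBm
SNR = P_sig − N = −52.3 − (−85.84) = 33.54 dB → 33.5 dB

33.5 dB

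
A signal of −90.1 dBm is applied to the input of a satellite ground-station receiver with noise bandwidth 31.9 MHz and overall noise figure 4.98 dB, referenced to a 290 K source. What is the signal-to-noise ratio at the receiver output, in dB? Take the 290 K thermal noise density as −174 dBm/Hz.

3.9 dB

Noise floor: N = −174 + 10 log₁₀(B) + NF
10 log₁₀(3.19×10⁷) = 75.04 dB
N = −174 + 75.04 + 4.98 = −93.98 dBm
SNR = P_sig − N = −90.1 − (−93.98) = 3.88 dB → 3.9 dB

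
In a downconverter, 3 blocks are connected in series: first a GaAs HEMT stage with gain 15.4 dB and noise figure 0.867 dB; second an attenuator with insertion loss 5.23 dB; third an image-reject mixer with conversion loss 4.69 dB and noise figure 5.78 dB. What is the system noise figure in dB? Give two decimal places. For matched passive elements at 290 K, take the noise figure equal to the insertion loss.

1.92 dB

Convert to linear (a loss of L dB is a gain of −L dB): F_i = 10^(NF_i/10), G_i = 10^(G_i,dB/10)
  Stage 1: F_1 = 10^(0.867/10) = 1.221, G_1 = 10^(15.4/10) = 34.67
  Stage 2: F_2 = 10^(5.23/10) = 3.334, G_2 = 10^(−5.23/10) = 0.2999
  Stage 3: F_3 = 10^(5.78/10) = 3.784, G_3 = 10^(−4.69/10) = 0.3396
Friis cascade:
  F = 1.221 + (3.334 − 1)/34.67 + (3.784 − 1)/10.40 = 1.556
NF = 10 log₁₀(1.556) = 1.92 dB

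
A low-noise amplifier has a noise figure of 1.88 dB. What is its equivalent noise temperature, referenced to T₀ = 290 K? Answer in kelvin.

F = 10^(1.88/10) = 1.5417
T_e = (F − 1)·T₀ = (1.5417 − 1) × 290 = 157 K

157 K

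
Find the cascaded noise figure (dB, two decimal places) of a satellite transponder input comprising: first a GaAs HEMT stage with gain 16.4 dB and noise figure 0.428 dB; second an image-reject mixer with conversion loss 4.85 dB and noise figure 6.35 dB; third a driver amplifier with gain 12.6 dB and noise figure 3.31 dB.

Convert to linear (a loss of L dB is a gain of −L dB): F_i = 10^(NF_i/10), G_i = 10^(G_i,dB/10)
  Stage 1: F_1 = 10^(0.428/10) = 1.104, G_1 = 10^(16.4/10) = 43.65
  Stage 2: F_2 = 10^(6.35/10) = 4.315, G_2 = 10^(−4.85/10) = 0.3273
  Stage 3: F_3 = 10^(3.31/10) = 2.143, G_3 = 10^(12.6/10) = 18.20
Friis cascade:
  F = 1.104 + (4.315 − 1)/43.65 + (2.143 − 1)/14.29 = 1.260
NF = 10 log₁₀(1.260) = 1.00 dB

1.00 dB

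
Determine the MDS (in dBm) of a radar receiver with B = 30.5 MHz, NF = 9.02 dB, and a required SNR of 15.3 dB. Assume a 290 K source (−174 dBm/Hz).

Sensitivity = −174 + 10 log₁₀(B) + NF + SNR_min
= −174 + 74.84 + 9.02 + 15.3
= −74.84 dBm → −74.8 dBm

−74.8 dBm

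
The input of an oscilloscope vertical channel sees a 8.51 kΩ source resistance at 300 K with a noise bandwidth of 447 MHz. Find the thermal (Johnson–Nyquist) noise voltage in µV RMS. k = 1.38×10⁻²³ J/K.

251 µV

V_n = √(4kTRB)
4kTRB = 4 × 1.38×10⁻²³ × 300 × 8.51×10³ × 4.47×10⁸ = 6.30×10⁻⁸ V²
V_n = √(6.30×10⁻⁸) = 2.51×10⁻⁴ V = 251 µV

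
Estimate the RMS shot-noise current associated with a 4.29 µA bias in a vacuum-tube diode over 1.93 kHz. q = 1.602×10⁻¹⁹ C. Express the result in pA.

I_n = √(2qI·B)
2qI·B = 2 × 1.602×10⁻¹⁹ × 4.29×10⁻⁶ × 1.93×10³ = 2.65×10⁻²¹ A²
I_n = √(2.65×10⁻²¹) = 5.15×10⁻¹¹ A = 51.5 pA

51.5 pA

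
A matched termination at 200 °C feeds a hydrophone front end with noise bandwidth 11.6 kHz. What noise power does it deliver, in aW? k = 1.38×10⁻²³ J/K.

75.7 aW

T = 200 °C + 273.15 = 473.15 K
P_n = kTB = 1.38×10⁻²³ × 473.15 × 1.16×10⁴ = 7.57×10⁻¹⁷ W = 75.7 aW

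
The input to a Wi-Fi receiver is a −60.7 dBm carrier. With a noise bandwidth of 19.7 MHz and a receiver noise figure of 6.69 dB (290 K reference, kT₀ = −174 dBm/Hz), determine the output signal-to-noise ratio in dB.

33.7 dB

Noise floor: N = −174 + 10 log₁₀(B) + NF
10 log₁₀(1.97×10⁷) = 72.94 dB
N = −174 + 72.94 + 6.69 = −94.37 dBm
SNR = P_sig − N = −60.7 − (−94.37) = 33.67 dB → 33.7 dB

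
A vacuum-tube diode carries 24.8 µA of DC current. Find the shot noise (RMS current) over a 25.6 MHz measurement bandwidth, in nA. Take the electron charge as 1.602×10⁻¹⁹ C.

14.3 nA

I_n = √(2qI·B)
2qI·B = 2 × 1.602×10⁻¹⁹ × 2.48×10⁻⁵ × 2.56×10⁷ = 2.03×10⁻¹⁶ A²
I_n = √(2.03×10⁻¹⁶) = 1.43×10⁻⁸ A = 14.3 nA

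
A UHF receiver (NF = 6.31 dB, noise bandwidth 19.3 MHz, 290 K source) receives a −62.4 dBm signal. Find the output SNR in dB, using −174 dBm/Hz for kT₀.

Noise floor: N = −174 + 10 log₁₀(B) + NF
10 log₁₀(1.93×10⁷) = 72.86 dB
N = −174 + 72.86 + 6.31 = −94.83 dBm
SNR = P_sig − N = −62.4 − (−94.83) = 32.43 dB → 32.4 dB

32.4 dB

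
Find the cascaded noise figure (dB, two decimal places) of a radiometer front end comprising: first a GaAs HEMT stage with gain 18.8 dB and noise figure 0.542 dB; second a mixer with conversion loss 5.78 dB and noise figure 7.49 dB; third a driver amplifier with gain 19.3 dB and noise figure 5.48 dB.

Convert to linear (a loss of L dB is a gain of −L dB): F_i = 10^(NF_i/10), G_i = 10^(G_i,dB/10)
  Stage 1: F_1 = 10^(0.542/10) = 1.133, G_1 = 10^(18.8/10) = 75.86
  Stage 2: F_2 = 10^(7.49/10) = 5.610, G_2 = 10^(−5.78/10) = 0.2642
  Stage 3: F_3 = 10^(5.48/10) = 3.532, G_3 = 10^(19.3/10) = 85.11
Friis cascade:
  F = 1.133 + (5.610 − 1)/75.86 + (3.532 − 1)/20.04 = 1.320
NF = 10 log₁₀(1.320) = 1.21 dB

1.21 dB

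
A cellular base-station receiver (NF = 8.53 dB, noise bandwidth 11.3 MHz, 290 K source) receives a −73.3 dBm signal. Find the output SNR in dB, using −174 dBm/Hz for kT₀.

21.6 dB

Noise floor: N = −174 + 10 log₁₀(B) + NF
10 log₁₀(1.13×10⁷) = 70.53 dB
N = −174 + 70.53 + 8.53 = −94.94 dBm
SNR = P_sig − N = −73.3 − (−94.94) = 21.64 dB → 21.6 dB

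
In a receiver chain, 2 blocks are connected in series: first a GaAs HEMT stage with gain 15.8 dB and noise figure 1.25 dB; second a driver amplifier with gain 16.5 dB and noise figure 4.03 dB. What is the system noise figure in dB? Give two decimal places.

1.38 dB

Convert to linear (a loss of L dB is a gain of −L dB): F_i = 10^(NF_i/10), G_i = 10^(G_i,dB/10)
  Stage 1: F_1 = 10^(1.25/10) = 1.334, G_1 = 10^(15.8/10) = 38.02
  Stage 2: F_2 = 10^(4.03/10) = 2.529, G_2 = 10^(16.5/10) = 44.67
Friis cascade:
  F = 1.334 + (2.529 − 1)/38.02 = 1.374
NF = 10 log₁₀(1.374) = 1.38 dB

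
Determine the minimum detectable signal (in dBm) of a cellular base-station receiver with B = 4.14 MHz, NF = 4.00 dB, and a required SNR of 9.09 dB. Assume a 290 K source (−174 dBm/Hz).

−94.7 dBm

Sensitivity = −174 + 10 log₁₀(B) + NF + SNR_min
= −174 + 66.17 + 4.00 + 9.09
= −94.74 dBm → −94.7 dBm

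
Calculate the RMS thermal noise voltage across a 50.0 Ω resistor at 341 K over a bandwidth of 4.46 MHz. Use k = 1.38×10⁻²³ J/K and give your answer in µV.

2.05 µV

V_n = √(4kTRB)
4kTRB = 4 × 1.38×10⁻²³ × 341 × 5.00×10¹ × 4.46×10⁶ = 4.20×10⁻¹² V²
V_n = √(4.20×10⁻¹²) = 2.05×10⁻⁶ V = 2.05 µV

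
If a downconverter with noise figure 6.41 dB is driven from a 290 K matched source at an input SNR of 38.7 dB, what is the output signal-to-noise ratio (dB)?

By definition F = SNR_in/SNR_out, so in dB: SNR_out = SNR_in − NF
SNR_out = 38.7 − 6.41 = 32.29 dB

32.29 dB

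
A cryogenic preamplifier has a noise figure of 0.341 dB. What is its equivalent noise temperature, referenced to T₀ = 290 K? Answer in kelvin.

23.7 K

F = 10^(0.341/10) = 1.08168
T_e = (F − 1)·T₀ = (1.08168 − 1) × 290 = 23.7 K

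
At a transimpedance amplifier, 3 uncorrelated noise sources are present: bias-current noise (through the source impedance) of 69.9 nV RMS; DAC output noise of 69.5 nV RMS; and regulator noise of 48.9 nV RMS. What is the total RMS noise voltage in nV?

Uncorrelated sources add in power (mean-square): V_tot = √(ΣV_i²)
V_tot = √[(6.99×10⁻⁸)² + (6.95×10⁻⁸)² + (4.89×10⁻⁸)²] = 1.10×10⁻⁷ V = 110 nV

110 nV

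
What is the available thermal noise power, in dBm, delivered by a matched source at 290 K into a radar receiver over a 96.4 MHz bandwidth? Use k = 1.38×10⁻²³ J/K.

−94.1 dBm

P_n = kTB = 1.38×10⁻²³ × 290 × 9.64×10⁷ = 3.86×10⁻¹³ W
In dBm: 10 log₁₀(3.86×10⁻¹³ / 10⁻³) = −94.1 dBm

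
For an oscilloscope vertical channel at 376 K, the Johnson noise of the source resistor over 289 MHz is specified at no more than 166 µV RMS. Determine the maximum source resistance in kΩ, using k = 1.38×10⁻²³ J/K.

Johnson–Nyquist: V_n = √(4kTRB) ⇒ R = V_n² / (4kTB)
4kTB = 4 × 1.38×10⁻²³ × 376 × 2.89×10⁸ = 6.00×10⁻¹²
R = (1.66×10⁻⁴)² / 6.00×10⁻¹² = 4.59×10³ Ω = 4.59 kΩ

4.59 kΩ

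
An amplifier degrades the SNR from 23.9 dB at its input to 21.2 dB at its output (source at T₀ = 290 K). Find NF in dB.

NF (dB) = SNR_in(dB) − SNR_out(dB) when the source is at T₀
NF = 23.9 − 21.2 = 2.7 dB

2.7 dB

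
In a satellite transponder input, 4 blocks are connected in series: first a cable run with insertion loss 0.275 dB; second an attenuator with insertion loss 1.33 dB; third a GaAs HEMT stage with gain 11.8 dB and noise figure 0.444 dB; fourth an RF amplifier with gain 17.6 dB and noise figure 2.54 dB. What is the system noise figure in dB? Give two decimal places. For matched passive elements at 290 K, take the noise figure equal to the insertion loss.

2.25 dB

Convert to linear (a loss of L dB is a gain of −L dB): F_i = 10^(NF_i/10), G_i = 10^(G_i,dB/10)
  Stage 1: F_1 = 10^(0.275/10) = 1.065, G_1 = 10^(−0.275/10) = 0.9386
  Stage 2: F_2 = 10^(1.33/10) = 1.358, G_2 = 10^(−1.33/10) = 0.7362
  Stage 3: F_3 = 10^(0.444/10) = 1.108, G_3 = 10^(11.8/10) = 15.14
  Stage 4: F_4 = 10^(2.54/10) = 1.795, G_4 = 10^(17.6/10) = 57.54
Friis cascade:
  F = 1.065 + (1.358 − 1)/0.9386 + (1.108 − 1)/0.6910 + (1.795 − 1)/10.46 = 1.679
NF = 10 log₁₀(1.679) = 2.25 dB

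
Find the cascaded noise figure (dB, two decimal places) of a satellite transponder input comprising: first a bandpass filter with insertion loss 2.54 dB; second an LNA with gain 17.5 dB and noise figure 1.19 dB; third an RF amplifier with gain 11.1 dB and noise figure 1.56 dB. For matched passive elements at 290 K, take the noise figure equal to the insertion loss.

3.76 dB

Convert to linear (a loss of L dB is a gain of −L dB): F_i = 10^(NF_i/10), G_i = 10^(G_i,dB/10)
  Stage 1: F_1 = 10^(2.54/10) = 1.795, G_1 = 10^(−2.54/10) = 0.5572
  Stage 2: F_2 = 10^(1.19/10) = 1.315, G_2 = 10^(17.5/10) = 56.23
  Stage 3: F_3 = 10^(1.56/10) = 1.432, G_3 = 10^(11.1/10) = 12.88
Friis cascade:
  F = 1.795 + (1.315 − 1)/0.5572 + (1.432 − 1)/31.33 = 2.374
NF = 10 log₁₀(2.374) = 3.76 dB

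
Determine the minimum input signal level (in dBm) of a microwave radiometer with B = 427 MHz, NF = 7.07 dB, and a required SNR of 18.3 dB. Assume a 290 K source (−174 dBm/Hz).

Sensitivity = −174 + 10 log₁₀(B) + NF + SNR_min
= −174 + 86.3 + 7.07 + 18.3
= −62.33 dBm → −62.3 dBm

−62.3 dBm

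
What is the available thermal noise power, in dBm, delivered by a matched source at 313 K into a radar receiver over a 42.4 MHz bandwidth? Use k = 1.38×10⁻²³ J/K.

P_n = kTB = 1.38×10⁻²³ × 313 × 4.24×10⁷ = 1.83×10⁻¹³ W
In dBm: 10 log₁₀(1.83×10⁻¹³ / 10⁻³) = −97.4 dBm

−97.4 dBm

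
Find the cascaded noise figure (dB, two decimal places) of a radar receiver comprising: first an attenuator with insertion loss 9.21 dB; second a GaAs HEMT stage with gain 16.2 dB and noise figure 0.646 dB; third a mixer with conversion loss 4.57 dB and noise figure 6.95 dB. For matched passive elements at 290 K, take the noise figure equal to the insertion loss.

10.20 dB

Convert to linear (a loss of L dB is a gain of −L dB): F_i = 10^(NF_i/10), G_i = 10^(G_i,dB/10)
  Stage 1: F_1 = 10^(9.21/10) = 8.337, G_1 = 10^(−9.21/10) = 0.1199
  Stage 2: F_2 = 10^(0.646/10) = 1.160, G_2 = 10^(16.2/10) = 41.69
  Stage 3: F_3 = 10^(6.95/10) = 4.955, G_3 = 10^(−4.57/10) = 0.3491
Friis cascade:
  F = 8.337 + (1.160 − 1)/0.1199 + (4.955 − 1)/5.000 = 10.46
NF = 10 log₁₀(10.46) = 10.20 dB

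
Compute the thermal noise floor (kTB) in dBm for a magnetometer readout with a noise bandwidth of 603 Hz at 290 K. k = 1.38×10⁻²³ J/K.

−146.2 dBm

P_n = kTB = 1.38×10⁻²³ × 290 × 6.03×10² = 2.41×10⁻¹⁸ W
In dBm: 10 log₁₀(2.41×10⁻¹⁸ / 10⁻³) = −146.2 dBm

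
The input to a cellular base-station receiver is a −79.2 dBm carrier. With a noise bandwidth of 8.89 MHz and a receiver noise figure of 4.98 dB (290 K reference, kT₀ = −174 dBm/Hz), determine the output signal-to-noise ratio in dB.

20.3 dB

Noise floor: N = −174 + 10 log₁₀(B) + NF
10 log₁₀(8.89×10⁶) = 69.49 dB
N = −174 + 69.49 + 4.98 = −99.53 dBm
SNR = P_sig − N = −79.2 − (−99.53) = 20.33 dB → 20.3 dB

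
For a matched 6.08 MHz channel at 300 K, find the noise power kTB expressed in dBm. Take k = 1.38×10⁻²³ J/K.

−106.0 dBm

P_n = kTB = 1.38×10⁻²³ × 300 × 6.08×10⁶ = 2.52×10⁻¹⁴ W
In dBm: 10 log₁₀(2.52×10⁻¹⁴ / 10⁻³) = −106.0 dBm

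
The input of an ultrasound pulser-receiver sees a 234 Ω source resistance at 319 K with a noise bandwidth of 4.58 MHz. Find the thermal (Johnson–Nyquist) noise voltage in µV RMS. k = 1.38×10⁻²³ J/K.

4.34 µV

V_n = √(4kTRB)
4kTRB = 4 × 1.38×10⁻²³ × 319 × 2.34×10² × 4.58×10⁶ = 1.89×10⁻¹¹ V²
V_n = √(1.89×10⁻¹¹) = 4.34×10⁻⁶ V = 4.34 µV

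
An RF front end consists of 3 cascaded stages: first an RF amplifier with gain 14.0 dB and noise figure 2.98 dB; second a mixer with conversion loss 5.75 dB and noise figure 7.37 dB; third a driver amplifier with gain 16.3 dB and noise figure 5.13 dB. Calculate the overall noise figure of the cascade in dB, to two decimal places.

3.98 dB

Convert to linear (a loss of L dB is a gain of −L dB): F_i = 10^(NF_i/10), G_i = 10^(G_i,dB/10)
  Stage 1: F_1 = 10^(2.98/10) = 1.986, G_1 = 10^(14.0/10) = 25.12
  Stage 2: F_2 = 10^(7.37/10) = 5.458, G_2 = 10^(−5.75/10) = 0.2661
  Stage 3: F_3 = 10^(5.13/10) = 3.258, G_3 = 10^(16.3/10) = 42.66
Friis cascade:
  F = 1.986 + (5.458 − 1)/25.12 + (3.258 − 1)/6.683 = 2.501
NF = 10 log₁₀(2.501) = 3.98 dB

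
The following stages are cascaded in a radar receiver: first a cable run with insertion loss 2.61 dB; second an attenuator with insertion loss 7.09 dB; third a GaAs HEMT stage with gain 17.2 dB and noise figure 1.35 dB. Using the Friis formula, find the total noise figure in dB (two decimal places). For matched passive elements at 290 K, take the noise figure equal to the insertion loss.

11.05 dB

Convert to linear (a loss of L dB is a gain of −L dB): F_i = 10^(NF_i/10), G_i = 10^(G_i,dB/10)
  Stage 1: F_1 = 10^(2.61/10) = 1.824, G_1 = 10^(−2.61/10) = 0.5483
  Stage 2: F_2 = 10^(7.09/10) = 5.117, G_2 = 10^(−7.09/10) = 0.1954
  Stage 3: F_3 = 10^(1.35/10) = 1.365, G_3 = 10^(17.2/10) = 52.48
Friis cascade:
  F = 1.824 + (5.117 − 1)/0.5483 + (1.365 − 1)/0.1072 = 12.74
NF = 10 log₁₀(12.74) = 11.05 dB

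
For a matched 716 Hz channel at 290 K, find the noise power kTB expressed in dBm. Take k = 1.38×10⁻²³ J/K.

−145.4 dBm

P_n = kTB = 1.38×10⁻²³ × 290 × 7.16×10² = 2.87×10⁻¹⁸ W
In dBm: 10 log₁₀(2.87×10⁻¹⁸ / 10⁻³) = −145.4 dBm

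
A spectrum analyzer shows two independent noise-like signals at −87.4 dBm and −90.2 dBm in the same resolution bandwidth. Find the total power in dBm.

Convert to linear, add, convert back:
P₁ = 1.82×10⁻¹² W, P₂ = 9.55×10⁻¹³ W
P_tot = 2.77×10⁻¹² W → 10 log₁₀(P_tot / 10⁻³) = −85.6 dBm

−85.6 dBm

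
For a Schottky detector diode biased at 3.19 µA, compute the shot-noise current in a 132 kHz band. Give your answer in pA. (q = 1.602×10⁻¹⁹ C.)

I_n = √(2qI·B)
2qI·B = 2 × 1.602×10⁻¹⁹ × 3.19×10⁻⁶ × 1.32×10⁵ = 1.35×10⁻¹⁹ A²
I_n = √(1.35×10⁻¹⁹) = 3.67×10⁻¹⁰ A = 367 pA

367 pA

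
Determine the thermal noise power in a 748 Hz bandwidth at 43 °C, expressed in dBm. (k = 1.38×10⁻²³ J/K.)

−144.9 dBm

T = 43 °C + 273.15 = 316.15 K
P_n = kTB = 1.38×10⁻²³ × 316.15 × 7.48×10² = 3.26×10⁻¹⁸ W
In dBm: 10 log₁₀(3.26×10⁻¹⁸ / 10⁻³) = −144.9 dBm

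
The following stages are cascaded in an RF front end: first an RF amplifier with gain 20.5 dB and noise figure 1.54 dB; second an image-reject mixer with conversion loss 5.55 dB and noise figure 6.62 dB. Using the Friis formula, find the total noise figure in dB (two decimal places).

1.64 dB

Convert to linear (a loss of L dB is a gain of −L dB): F_i = 10^(NF_i/10), G_i = 10^(G_i,dB/10)
  Stage 1: F_1 = 10^(1.54/10) = 1.426, G_1 = 10^(20.5/10) = 112.2
  Stage 2: F_2 = 10^(6.62/10) = 4.592, G_2 = 10^(−5.55/10) = 0.2786
Friis cascade:
  F = 1.426 + (4.592 − 1)/112.2 = 1.458
NF = 10 log₁₀(1.458) = 1.64 dB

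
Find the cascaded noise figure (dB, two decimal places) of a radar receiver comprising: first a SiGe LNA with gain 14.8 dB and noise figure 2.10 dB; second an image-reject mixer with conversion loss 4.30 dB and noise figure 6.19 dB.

Convert to linear (a loss of L dB is a gain of −L dB): F_i = 10^(NF_i/10), G_i = 10^(G_i,dB/10)
  Stage 1: F_1 = 10^(2.10/10) = 1.622, G_1 = 10^(14.8/10) = 30.20
  Stage 2: F_2 = 10^(6.19/10) = 4.159, G_2 = 10^(−4.30/10) = 0.3715
Friis cascade:
  F = 1.622 + (4.159 − 1)/30.20 = 1.726
NF = 10 log₁₀(1.726) = 2.37 dB

2.37 dB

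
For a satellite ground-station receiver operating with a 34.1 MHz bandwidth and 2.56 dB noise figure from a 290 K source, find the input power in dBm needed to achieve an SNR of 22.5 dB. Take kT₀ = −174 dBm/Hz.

−73.6 dBm

Sensitivity = −174 + 10 log₁₀(B) + NF + SNR_min
= −174 + 75.33 + 2.56 + 22.5
= −73.61 dBm → −73.6 dBm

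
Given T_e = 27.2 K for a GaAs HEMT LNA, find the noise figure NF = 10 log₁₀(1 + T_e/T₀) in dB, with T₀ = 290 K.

F = 1 + T_e/T₀ = 1 + 27.2/290 = 1.09379
NF = 10 log₁₀(1.09379) = 0.389 dB

0.389 dB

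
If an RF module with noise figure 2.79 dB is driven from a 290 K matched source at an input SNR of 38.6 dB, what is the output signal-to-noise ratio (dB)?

By definition F = SNR_in/SNR_out, so in dB: SNR_out = SNR_in − NF
SNR_out = 38.6 − 2.79 = 35.81 dB

35.81 dB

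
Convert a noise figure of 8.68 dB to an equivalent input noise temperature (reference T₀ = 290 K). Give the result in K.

1850 K

F = 10^(8.68/10) = 7.37904
T_e = (F − 1)·T₀ = (7.37904 − 1) × 290 = 1850 K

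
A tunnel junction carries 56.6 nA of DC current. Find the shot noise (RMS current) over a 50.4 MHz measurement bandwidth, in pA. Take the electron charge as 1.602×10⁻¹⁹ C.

956 pA

I_n = √(2qI·B)
2qI·B = 2 × 1.602×10⁻¹⁹ × 5.66×10⁻⁸ × 5.04×10⁷ = 9.14×10⁻¹⁹ A²
I_n = √(9.14×10⁻¹⁹) = 9.56×10⁻¹⁰ A = 956 pA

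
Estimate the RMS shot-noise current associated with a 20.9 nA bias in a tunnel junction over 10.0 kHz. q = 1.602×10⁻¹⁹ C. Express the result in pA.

I_n = √(2qI·B)
2qI·B = 2 × 1.602×10⁻¹⁹ × 2.09×10⁻⁸ × 1.00×10⁴ = 6.70×10⁻²³ A²
I_n = √(6.70×10⁻²³) = 8.18×10⁻¹² A = 8.18 pA

8.18 pA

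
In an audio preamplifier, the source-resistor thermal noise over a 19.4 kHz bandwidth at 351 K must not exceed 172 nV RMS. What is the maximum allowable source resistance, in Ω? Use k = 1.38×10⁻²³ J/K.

78.7 Ω

Johnson–Nyquist: V_n = √(4kTRB) ⇒ R = V_n² / (4kTB)
4kTB = 4 × 1.38×10⁻²³ × 351 × 1.94×10⁴ = 3.76×10⁻¹⁶
R = (1.72×10⁻⁷)² / 3.76×10⁻¹⁶ = 7.87×10¹ Ω = 78.7 Ω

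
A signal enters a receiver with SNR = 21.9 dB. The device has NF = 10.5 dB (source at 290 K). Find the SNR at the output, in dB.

By definition F = SNR_in/SNR_out, so in dB: SNR_out = SNR_in − NF
SNR_out = 21.9 − 10.5 = 11.4 dB

11.4 dB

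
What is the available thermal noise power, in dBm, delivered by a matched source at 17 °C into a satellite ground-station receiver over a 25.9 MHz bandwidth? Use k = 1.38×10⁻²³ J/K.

T = 17 °C + 273.15 = 290.15 K
P_n = kTB = 1.38×10⁻²³ × 290.15 × 2.59×10⁷ = 1.04×10⁻¹³ W
In dBm: 10 log₁₀(1.04×10⁻¹³ / 10⁻³) = −99.8 dBm

−99.8 dBm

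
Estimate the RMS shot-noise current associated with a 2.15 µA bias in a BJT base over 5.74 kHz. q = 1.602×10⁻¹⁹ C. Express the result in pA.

62.9 pA

I_n = √(2qI·B)
2qI·B = 2 × 1.602×10⁻¹⁹ × 2.15×10⁻⁶ × 5.74×10³ = 3.95×10⁻²¹ A²
I_n = √(3.95×10⁻²¹) = 6.29×10⁻¹¹ A = 62.9 pA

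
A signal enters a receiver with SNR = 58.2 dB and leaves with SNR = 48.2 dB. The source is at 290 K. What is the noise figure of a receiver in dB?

NF (dB) = SNR_in(dB) − SNR_out(dB) when the source is at T₀
NF = 58.2 − 48.2 = 10.0 dB

10.0 dB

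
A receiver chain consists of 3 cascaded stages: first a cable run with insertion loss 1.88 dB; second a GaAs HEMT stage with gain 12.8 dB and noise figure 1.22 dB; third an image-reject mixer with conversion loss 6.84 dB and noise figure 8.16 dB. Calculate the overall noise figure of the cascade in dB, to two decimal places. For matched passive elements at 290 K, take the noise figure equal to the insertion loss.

Convert to linear (a loss of L dB is a gain of −L dB): F_i = 10^(NF_i/10), G_i = 10^(G_i,dB/10)
  Stage 1: F_1 = 10^(1.88/10) = 1.542, G_1 = 10^(−1.88/10) = 0.6486
  Stage 2: F_2 = 10^(1.22/10) = 1.324, G_2 = 10^(12.8/10) = 19.05
  Stage 3: F_3 = 10^(8.16/10) = 6.546, G_3 = 10^(−6.84/10) = 0.2070
Friis cascade:
  F = 1.542 + (1.324 − 1)/0.6486 + (6.546 − 1)/12.36 = 2.490
NF = 10 log₁₀(2.490) = 3.96 dB

3.96 dB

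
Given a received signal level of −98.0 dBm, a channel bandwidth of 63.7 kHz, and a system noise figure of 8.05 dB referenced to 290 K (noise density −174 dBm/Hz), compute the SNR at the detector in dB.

Noise floor: N = −174 + 10 log₁₀(B) + NF
10 log₁₀(6.37×10⁴) = 48.04 dB
N = −174 + 48.04 + 8.05 = −117.91 dBm
SNR = P_sig − N = −98.0 − (−117.91) = 19.91 dB → 19.9 dB

19.9 dB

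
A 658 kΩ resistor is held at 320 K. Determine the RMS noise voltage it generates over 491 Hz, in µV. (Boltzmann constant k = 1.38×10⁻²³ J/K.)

V_n = √(4kTRB)
4kTRB = 4 × 1.38×10⁻²³ × 320 × 6.58×10⁵ × 4.91×10² = 5.71×10⁻¹² V²
V_n = √(5.71×10⁻¹²) = 2.39×10⁻⁶ V = 2.39 µV

2.39 µV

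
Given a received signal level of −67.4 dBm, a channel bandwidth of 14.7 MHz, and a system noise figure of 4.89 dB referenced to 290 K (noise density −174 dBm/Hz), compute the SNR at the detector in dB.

30.0 dB

Noise floor: N = −174 + 10 log₁₀(B) + NF
10 log₁₀(1.47×10⁷) = 71.67 dB
N = −174 + 71.67 + 4.89 = −97.44 dBm
SNR = P_sig − N = −67.4 − (−97.44) = 30.04 dB → 30.0 dB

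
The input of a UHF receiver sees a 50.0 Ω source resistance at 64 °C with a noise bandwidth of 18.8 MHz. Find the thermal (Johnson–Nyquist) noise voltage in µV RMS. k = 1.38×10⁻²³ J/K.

T = 64 °C + 273.15 = 337.15 K
V_n = √(4kTRB)
4kTRB = 4 × 1.38×10⁻²³ × 337.15 × 5.00×10¹ × 1.88×10⁷ = 1.75×10⁻¹¹ V²
V_n = √(1.75×10⁻¹¹) = 4.18×10⁻⁶ V = 4.18 µV

4.18 µV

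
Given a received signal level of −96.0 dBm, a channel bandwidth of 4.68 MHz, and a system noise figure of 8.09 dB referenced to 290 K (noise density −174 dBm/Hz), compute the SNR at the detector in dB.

3.2 dB

Noise floor: N = −174 + 10 log₁₀(B) + NF
10 log₁₀(4.68×10⁶) = 66.7 dB
N = −174 + 66.7 + 8.09 = −99.21 dBm
SNR = P_sig − N = −96.0 − (−99.21) = 3.21 dB → 3.2 dB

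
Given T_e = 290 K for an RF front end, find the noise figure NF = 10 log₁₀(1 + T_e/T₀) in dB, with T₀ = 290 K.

3.01 dB

F = 1 + T_e/T₀ = 1 + 290/290 = 2
NF = 10 log₁₀(2) = 3.01 dB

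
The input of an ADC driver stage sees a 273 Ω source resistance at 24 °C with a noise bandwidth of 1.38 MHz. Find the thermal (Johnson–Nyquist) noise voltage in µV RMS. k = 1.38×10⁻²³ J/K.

2.49 µV

T = 24 °C + 273.15 = 297.15 K
V_n = √(4kTRB)
4kTRB = 4 × 1.38×10⁻²³ × 297.15 × 2.73×10² × 1.38×10⁶ = 6.18×10⁻¹² V²
V_n = √(6.18×10⁻¹²) = 2.49×10⁻⁶ V = 2.49 µV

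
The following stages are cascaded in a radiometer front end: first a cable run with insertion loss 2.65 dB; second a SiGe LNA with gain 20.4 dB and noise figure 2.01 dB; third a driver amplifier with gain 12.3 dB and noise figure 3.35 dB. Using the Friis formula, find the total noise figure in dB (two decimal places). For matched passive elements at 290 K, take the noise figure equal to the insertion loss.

Convert to linear (a loss of L dB is a gain of −L dB): F_i = 10^(NF_i/10), G_i = 10^(G_i,dB/10)
  Stage 1: F_1 = 10^(2.65/10) = 1.841, G_1 = 10^(−2.65/10) = 0.5433
  Stage 2: F_2 = 10^(2.01/10) = 1.589, G_2 = 10^(20.4/10) = 109.6
  Stage 3: F_3 = 10^(3.35/10) = 2.163, G_3 = 10^(12.3/10) = 16.98
Friis cascade:
  F = 1.841 + (1.589 − 1)/0.5433 + (2.163 − 1)/59.57 = 2.944
NF = 10 log₁₀(2.944) = 4.69 dB

4.69 dB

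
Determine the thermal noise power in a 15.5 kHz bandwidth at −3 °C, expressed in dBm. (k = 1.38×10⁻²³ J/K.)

T = −3 °C + 273.15 = 270.15 K
P_n = kTB = 1.38×10⁻²³ × 270.15 × 1.55×10⁴ = 5.78×10⁻¹⁷ W
In dBm: 10 log₁₀(5.78×10⁻¹⁷ / 10⁻³) = −132.4 dBm

−132.4 dBm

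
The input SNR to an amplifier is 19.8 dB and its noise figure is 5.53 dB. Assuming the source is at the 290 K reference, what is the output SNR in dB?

By definition F = SNR_in/SNR_out, so in dB: SNR_out = SNR_in − NF
SNR_out = 19.8 − 5.53 = 14.27 dB

14.27 dB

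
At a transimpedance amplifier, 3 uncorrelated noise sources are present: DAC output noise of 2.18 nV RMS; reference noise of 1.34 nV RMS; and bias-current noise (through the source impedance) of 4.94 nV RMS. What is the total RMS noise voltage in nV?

Uncorrelated sources add in power (mean-square): V_tot = √(ΣV_i²)
V_tot = √[(2.18×10⁻⁹)² + (1.34×10⁻⁹)² + (4.94×10⁻⁹)²] = 5.56×10⁻⁹ V = 5.56 nV

5.56 nV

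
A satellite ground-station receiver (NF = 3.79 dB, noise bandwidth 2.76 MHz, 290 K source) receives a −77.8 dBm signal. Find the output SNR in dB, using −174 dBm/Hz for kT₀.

Noise floor: N = −174 + 10 log₁₀(B) + NF
10 log₁₀(2.76×10⁶) = 64.41 dB
N = −174 + 64.41 + 3.79 = −105.80 dBm
SNR = P_sig − N = −77.8 − (−105.80) = 28.00 dB → 28.0 dB

28.0 dB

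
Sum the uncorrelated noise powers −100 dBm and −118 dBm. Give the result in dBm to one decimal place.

−99.9 dBm

Convert to linear, add, convert back:
P₁ = 1.00×10⁻¹³ W, P₂ = 1.58×10⁻¹⁵ W
P_tot = 1.02×10⁻¹³ W → 10 log₁₀(P_tot / 10⁻³) = −99.9 dBm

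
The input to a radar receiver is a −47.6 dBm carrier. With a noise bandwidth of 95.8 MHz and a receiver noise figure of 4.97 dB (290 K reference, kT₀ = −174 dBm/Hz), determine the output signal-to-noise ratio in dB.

41.6 dB

Noise floor: N = −174 + 10 log₁₀(B) + NF
10 log₁₀(9.58×10⁷) = 79.81 dB
N = −174 + 79.81 + 4.97 = −89.22 dBm
SNR = P_sig − N = −47.6 − (−89.22) = 41.62 dB → 41.6 dB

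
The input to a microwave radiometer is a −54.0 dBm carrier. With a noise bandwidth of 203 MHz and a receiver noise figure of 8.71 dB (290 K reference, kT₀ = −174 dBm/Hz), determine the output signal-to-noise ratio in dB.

Noise floor: N = −174 + 10 log₁₀(B) + NF
10 log₁₀(2.03×10⁸) = 83.07 dB
N = −174 + 83.07 + 8.71 = −82.22 dBm
SNR = P_sig − N = −54.0 − (−82.22) = 28.22 dB → 28.2 dB

28.2 dB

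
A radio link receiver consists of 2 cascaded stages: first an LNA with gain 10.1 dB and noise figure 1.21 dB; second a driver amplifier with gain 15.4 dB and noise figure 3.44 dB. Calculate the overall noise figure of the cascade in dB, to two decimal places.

Convert to linear (a loss of L dB is a gain of −L dB): F_i = 10^(NF_i/10), G_i = 10^(G_i,dB/10)
  Stage 1: F_1 = 10^(1.21/10) = 1.321, G_1 = 10^(10.1/10) = 10.23
  Stage 2: F_2 = 10^(3.44/10) = 2.208, G_2 = 10^(15.4/10) = 34.67
Friis cascade:
  F = 1.321 + (2.208 − 1)/10.23 = 1.439
NF = 10 log₁₀(1.439) = 1.58 dB

1.58 dB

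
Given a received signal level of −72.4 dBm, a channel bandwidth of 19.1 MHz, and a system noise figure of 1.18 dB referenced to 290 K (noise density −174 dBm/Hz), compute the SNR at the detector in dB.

27.6 dB

Noise floor: N = −174 + 10 log₁₀(B) + NF
10 log₁₀(1.91×10⁷) = 72.81 dB
N = −174 + 72.81 + 1.18 = −100.01 dBm
SNR = P_sig − N = −72.4 − (−100.01) = 27.61 dB → 27.6 dB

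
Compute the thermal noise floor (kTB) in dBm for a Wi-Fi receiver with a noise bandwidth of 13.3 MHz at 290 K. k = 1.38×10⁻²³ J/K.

P_n = kTB = 1.38×10⁻²³ × 290 × 1.33×10⁷ = 5.32×10⁻¹⁴ W
In dBm: 10 log₁₀(5.32×10⁻¹⁴ / 10⁻³) = −102.7 dBm

−102.7 dBm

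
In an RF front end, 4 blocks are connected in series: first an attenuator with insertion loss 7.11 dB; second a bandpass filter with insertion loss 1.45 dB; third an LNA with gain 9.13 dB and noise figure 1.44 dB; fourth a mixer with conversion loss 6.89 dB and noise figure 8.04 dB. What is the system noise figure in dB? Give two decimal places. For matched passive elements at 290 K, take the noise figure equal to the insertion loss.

Convert to linear (a loss of L dB is a gain of −L dB): F_i = 10^(NF_i/10), G_i = 10^(G_i,dB/10)
  Stage 1: F_1 = 10^(7.11/10) = 5.140, G_1 = 10^(−7.11/10) = 0.1945
  Stage 2: F_2 = 10^(1.45/10) = 1.396, G_2 = 10^(−1.45/10) = 0.7161
  Stage 3: F_3 = 10^(1.44/10) = 1.393, G_3 = 10^(9.13/10) = 8.185
  Stage 4: F_4 = 10^(8.04/10) = 6.368, G_4 = 10^(−6.89/10) = 0.2046
Friis cascade:
  F = 5.140 + (1.396 − 1)/0.1945 + (1.393 − 1)/0.1393 + (6.368 − 1)/1.140 = 14.71
NF = 10 log₁₀(14.71) = 11.68 dB

11.68 dB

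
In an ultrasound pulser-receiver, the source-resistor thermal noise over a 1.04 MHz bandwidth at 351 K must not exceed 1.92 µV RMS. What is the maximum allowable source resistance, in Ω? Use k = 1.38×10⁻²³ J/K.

183 Ω

Johnson–Nyquist: V_n = √(4kTRB) ⇒ R = V_n² / (4kTB)
4kTB = 4 × 1.38×10⁻²³ × 351 × 1.04×10⁶ = 2.02×10⁻¹⁴
R = (1.92×10⁻⁶)² / 2.02×10⁻¹⁴ = 1.83×10² Ω = 183 Ω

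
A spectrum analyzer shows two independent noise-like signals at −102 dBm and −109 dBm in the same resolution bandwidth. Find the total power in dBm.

Convert to linear, add, convert back:
P₁ = 6.31×10⁻¹⁴ W, P₂ = 1.26×10⁻¹⁴ W
P_tot = 7.57×10⁻¹⁴ W → 10 log₁₀(P_tot / 10⁻³) = −101.2 dBm

−101.2 dBm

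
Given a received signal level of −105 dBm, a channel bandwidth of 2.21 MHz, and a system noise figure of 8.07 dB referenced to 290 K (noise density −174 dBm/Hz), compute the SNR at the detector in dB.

Noise floor: N = −174 + 10 log₁₀(B) + NF
10 log₁₀(2.21×10⁶) = 63.44 dB
N = −174 + 63.44 + 8.07 = −102.49 dBm
SNR = P_sig − N = −105 − (−102.49) = −2.51 dB → −2.5 dB

−2.5 dB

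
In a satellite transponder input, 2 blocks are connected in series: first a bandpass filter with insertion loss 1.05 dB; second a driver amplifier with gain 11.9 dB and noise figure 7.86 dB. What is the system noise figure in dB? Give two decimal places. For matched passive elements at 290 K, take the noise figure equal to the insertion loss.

8.91 dB

Convert to linear (a loss of L dB is a gain of −L dB): F_i = 10^(NF_i/10), G_i = 10^(G_i,dB/10)
  Stage 1: F_1 = 10^(1.05/10) = 1.274, G_1 = 10^(−1.05/10) = 0.7852
  Stage 2: F_2 = 10^(7.86/10) = 6.109, G_2 = 10^(11.9/10) = 15.49
Friis cascade:
  F = 1.274 + (6.109 − 1)/0.7852 = 7.780
NF = 10 log₁₀(7.780) = 8.91 dB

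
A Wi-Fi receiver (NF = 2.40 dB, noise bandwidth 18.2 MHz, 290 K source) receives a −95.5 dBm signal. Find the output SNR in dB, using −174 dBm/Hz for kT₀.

Noise floor: N = −174 + 10 log₁₀(B) + NF
10 log₁₀(1.82×10⁷) = 72.6 dB
N = −174 + 72.6 + 2.40 = −99.00 dBm
SNR = P_sig − N = −95.5 − (−99.00) = 3.50 dB → 3.5 dB

3.5 dB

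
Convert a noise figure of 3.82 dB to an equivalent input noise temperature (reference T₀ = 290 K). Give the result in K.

F = 10^(3.82/10) = 2.40991
T_e = (F − 1)·T₀ = (2.40991 − 1) × 290 = 409 K

409 K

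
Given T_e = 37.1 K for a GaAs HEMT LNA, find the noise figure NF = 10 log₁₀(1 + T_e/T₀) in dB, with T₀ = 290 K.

0.523 dB

F = 1 + T_e/T₀ = 1 + 37.1/290 = 1.12793
NF = 10 log₁₀(1.12793) = 0.523 dB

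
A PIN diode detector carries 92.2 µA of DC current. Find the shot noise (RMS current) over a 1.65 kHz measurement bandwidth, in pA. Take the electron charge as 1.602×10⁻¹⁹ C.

221 pA

I_n = √(2qI·B)
2qI·B = 2 × 1.602×10⁻¹⁹ × 9.22×10⁻⁵ × 1.65×10³ = 4.87×10⁻²⁰ A²
I_n = √(4.87×10⁻²⁰) = 2.21×10⁻¹⁰ A = 221 pA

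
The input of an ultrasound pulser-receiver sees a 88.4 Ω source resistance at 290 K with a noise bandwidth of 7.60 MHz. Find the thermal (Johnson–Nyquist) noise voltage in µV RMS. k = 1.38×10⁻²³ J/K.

V_n = √(4kTRB)
4kTRB = 4 × 1.38×10⁻²³ × 290 × 8.84×10¹ × 7.60×10⁶ = 1.08×10⁻¹¹ V²
V_n = √(1.08×10⁻¹¹) = 3.28×10⁻⁶ V = 3.28 µV

3.28 µV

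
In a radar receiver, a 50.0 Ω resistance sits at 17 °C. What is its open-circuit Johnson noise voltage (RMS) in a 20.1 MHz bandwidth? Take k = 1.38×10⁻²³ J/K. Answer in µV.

4.01 µV

T = 17 °C + 273.15 = 290.15 K
V_n = √(4kTRB)
4kTRB = 4 × 1.38×10⁻²³ × 290.15 × 5.00×10¹ × 2.01×10⁷ = 1.61×10⁻¹¹ V²
V_n = √(1.61×10⁻¹¹) = 4.01×10⁻⁶ V = 4.01 µV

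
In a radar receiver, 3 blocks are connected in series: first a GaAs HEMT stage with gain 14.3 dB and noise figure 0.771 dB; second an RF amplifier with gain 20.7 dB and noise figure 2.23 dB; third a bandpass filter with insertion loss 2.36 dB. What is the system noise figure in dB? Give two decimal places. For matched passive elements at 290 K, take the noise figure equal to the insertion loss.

Convert to linear (a loss of L dB is a gain of −L dB): F_i = 10^(NF_i/10), G_i = 10^(G_i,dB/10)
  Stage 1: F_1 = 10^(0.771/10) = 1.194, G_1 = 10^(14.3/10) = 26.92
  Stage 2: F_2 = 10^(2.23/10) = 1.671, G_2 = 10^(20.7/10) = 117.5
  Stage 3: F_3 = 10^(2.36/10) = 1.722, G_3 = 10^(−2.36/10) = 0.5808
Friis cascade:
  F = 1.194 + (1.671 − 1)/26.92 + (1.722 − 1)/3162 = 1.219
NF = 10 log₁₀(1.219) = 0.86 dB

0.86 dB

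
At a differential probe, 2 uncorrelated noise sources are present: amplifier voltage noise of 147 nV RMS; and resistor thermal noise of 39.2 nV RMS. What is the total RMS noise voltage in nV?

Uncorrelated sources add in power (mean-square): V_tot = √(ΣV_i²)
V_tot = √[(1.47×10⁻⁷)² + (3.92×10⁻⁸)²] = 1.52×10⁻⁷ V = 152 nV

152 nV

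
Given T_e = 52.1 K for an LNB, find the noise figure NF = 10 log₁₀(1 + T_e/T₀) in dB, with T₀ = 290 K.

F = 1 + T_e/T₀ = 1 + 52.1/290 = 1.17966
NF = 10 log₁₀(1.17966) = 0.718 dB

0.718 dB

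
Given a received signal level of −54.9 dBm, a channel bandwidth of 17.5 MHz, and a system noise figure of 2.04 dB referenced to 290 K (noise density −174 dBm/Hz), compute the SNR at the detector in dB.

44.6 dB

Noise floor: N = −174 + 10 log₁₀(B) + NF
10 log₁₀(1.75×10⁷) = 72.43 dB
N = −174 + 72.43 + 2.04 = −99.53 dBm
SNR = P_sig − N = −54.9 − (−99.53) = 44.63 dB → 44.6 dB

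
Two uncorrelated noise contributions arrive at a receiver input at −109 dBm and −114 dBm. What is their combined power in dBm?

Convert to linear, add, convert back:
P₁ = 1.26×10⁻¹⁴ W, P₂ = 3.98×10⁻¹⁵ W
P_tot = 1.66×10⁻¹⁴ W → 10 log₁₀(P_tot / 10⁻³) = −107.8 dBm

−107.8 dBm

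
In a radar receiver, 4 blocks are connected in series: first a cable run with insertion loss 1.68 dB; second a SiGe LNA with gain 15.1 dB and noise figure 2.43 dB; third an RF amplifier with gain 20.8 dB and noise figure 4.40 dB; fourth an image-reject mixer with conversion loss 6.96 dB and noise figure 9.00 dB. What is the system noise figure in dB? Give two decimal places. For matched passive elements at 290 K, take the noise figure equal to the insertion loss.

4.25 dB

Convert to linear (a loss of L dB is a gain of −L dB): F_i = 10^(NF_i/10), G_i = 10^(G_i,dB/10)
  Stage 1: F_1 = 10^(1.68/10) = 1.472, G_1 = 10^(−1.68/10) = 0.6792
  Stage 2: F_2 = 10^(2.43/10) = 1.750, G_2 = 10^(15.1/10) = 32.36
  Stage 3: F_3 = 10^(4.40/10) = 2.754, G_3 = 10^(20.8/10) = 120.2
  Stage 4: F_4 = 10^(9.00/10) = 7.943, G_4 = 10^(−6.96/10) = 0.2014
Friis cascade:
  F = 1.472 + (1.750 − 1)/0.6792 + (2.754 − 1)/21.98 + (7.943 − 1)/2642 = 2.659
NF = 10 log₁₀(2.659) = 4.25 dB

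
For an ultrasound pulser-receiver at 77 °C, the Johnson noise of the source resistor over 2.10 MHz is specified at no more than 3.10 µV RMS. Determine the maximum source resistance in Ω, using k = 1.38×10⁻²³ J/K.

T = 77 °C + 273.15 = 350.15 K
Johnson–Nyquist: V_n = √(4kTRB) ⇒ R = V_n² / (4kTB)
4kTB = 4 × 1.38×10⁻²³ × 350.15 × 2.10×10⁶ = 4.06×10⁻¹⁴
R = (3.10×10⁻⁶)² / 4.06×10⁻¹⁴ = 2.37×10² Ω = 237 Ω

237 Ω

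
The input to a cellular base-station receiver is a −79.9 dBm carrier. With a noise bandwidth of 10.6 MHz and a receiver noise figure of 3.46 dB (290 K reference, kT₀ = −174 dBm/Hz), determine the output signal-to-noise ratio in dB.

Noise floor: N = −174 + 10 log₁₀(B) + NF
10 log₁₀(1.06×10⁷) = 70.25 dB
N = −174 + 70.25 + 3.46 = −100.29 dBm
SNR = P_sig − N = −79.9 − (−100.29) = 20.39 dB → 20.4 dB

20.4 dB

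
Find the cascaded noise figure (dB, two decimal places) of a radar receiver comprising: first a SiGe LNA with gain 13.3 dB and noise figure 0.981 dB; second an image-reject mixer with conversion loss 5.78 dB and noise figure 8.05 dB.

Convert to linear (a loss of L dB is a gain of −L dB): F_i = 10^(NF_i/10), G_i = 10^(G_i,dB/10)
  Stage 1: F_1 = 10^(0.981/10) = 1.253, G_1 = 10^(13.3/10) = 21.38
  Stage 2: F_2 = 10^(8.05/10) = 6.383, G_2 = 10^(−5.78/10) = 0.2642
Friis cascade:
  F = 1.253 + (6.383 − 1)/21.38 = 1.505
NF = 10 log₁₀(1.505) = 1.78 dB

1.78 dB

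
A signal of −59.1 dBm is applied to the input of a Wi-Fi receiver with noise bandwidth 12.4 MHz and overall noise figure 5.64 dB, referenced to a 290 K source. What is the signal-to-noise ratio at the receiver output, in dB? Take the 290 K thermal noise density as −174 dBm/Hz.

Noise floor: N = −174 + 10 log₁₀(B) + NF
10 log₁₀(1.24×10⁷) = 70.93 dB
N = −174 + 70.93 + 5.64 = −97.43 dBm
SNR = P_sig − N = −59.1 − (−97.43) = 38.33 dB → 38.3 dB

38.3 dB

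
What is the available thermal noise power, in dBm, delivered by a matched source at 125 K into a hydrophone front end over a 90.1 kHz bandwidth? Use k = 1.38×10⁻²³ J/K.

−128.1 dBm

P_n = kTB = 1.38×10⁻²³ × 125 × 9.01×10⁴ = 1.55×10⁻¹⁶ W
In dBm: 10 log₁₀(1.55×10⁻¹⁶ / 10⁻³) = −128.1 dBm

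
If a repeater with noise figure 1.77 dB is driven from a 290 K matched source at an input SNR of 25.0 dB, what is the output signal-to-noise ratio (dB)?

By definition F = SNR_in/SNR_out, so in dB: SNR_out = SNR_in − NF
SNR_out = 25.0 − 1.77 = 23.23 dB

23.23 dB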